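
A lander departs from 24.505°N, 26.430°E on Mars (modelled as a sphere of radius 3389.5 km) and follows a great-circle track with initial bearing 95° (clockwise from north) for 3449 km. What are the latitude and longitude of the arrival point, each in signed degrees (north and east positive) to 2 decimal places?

Angular distance δ = d/R = 3449/3389.5 = 1.01755 rad; initial bearing θ = 1.6581 rad.
sin φ₂ = sin φ₁ cos δ + cos φ₁ sin δ cos θ = (0.4148)(0.5254) + (0.9099)(0.8508)(-0.0872) = 0.1505, so φ₂ = 8.65°.
Δλ = atan2(sin θ sin δ cos φ₁, cos δ − sin φ₁ sin φ₂) = atan2(0.7712, 0.4630) = 59.020°.
λ₂ = 26.430° + 59.020° = 85.45°.

8.65°, 85.45°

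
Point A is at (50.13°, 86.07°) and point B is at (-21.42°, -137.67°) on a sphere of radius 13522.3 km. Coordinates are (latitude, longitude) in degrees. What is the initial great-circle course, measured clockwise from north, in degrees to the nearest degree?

Δλ = 136.260° = 2.3782 rad.
y = sin Δλ · cos φ₂ = (0.6914)(0.9309) = 0.6436
x = cos φ₁ sin φ₂ − sin φ₁ cos φ₂ cos Δλ = (0.6410)(-0.3652) − (0.7675)(0.9309)(-0.7225) = 0.2821
θ = atan2(y, x) = 66.33°, so the bearing is 66°.

66°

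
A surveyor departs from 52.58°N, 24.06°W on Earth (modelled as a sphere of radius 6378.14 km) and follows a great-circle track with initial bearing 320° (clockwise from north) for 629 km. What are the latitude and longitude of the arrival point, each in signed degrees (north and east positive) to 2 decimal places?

56.74°, -30.69°

Angular distance δ = d/R = 629/6378.14 = 0.09862 rad; initial bearing θ = 5.5851 rad.
sin φ₂ = sin φ₁ cos δ + cos φ₁ sin δ cos θ = (0.7942)(0.9951) + (0.6077)(0.0985)(0.7660) = 0.8362, so φ₂ = 56.74°.
Δλ = atan2(sin θ sin δ cos φ₁, cos δ − sin φ₁ sin φ₂) = atan2(-0.0385, 0.3310) = -6.626°.
λ₂ = -24.060° − 6.626° = -30.69°.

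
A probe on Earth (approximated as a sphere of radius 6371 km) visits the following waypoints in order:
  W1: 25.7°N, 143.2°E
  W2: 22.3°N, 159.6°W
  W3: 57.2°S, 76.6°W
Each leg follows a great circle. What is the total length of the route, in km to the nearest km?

17447 km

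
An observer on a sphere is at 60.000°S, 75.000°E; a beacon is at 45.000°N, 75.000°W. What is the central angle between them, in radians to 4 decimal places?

2.7352 rad

With latitudes φ₁ = -60.000°, φ₂ = 45.000° and longitude difference Δλ = -150.000°:
Haversine: a = sin²(Δφ/2) + cos φ₁ cos φ₂ sin²(Δλ/2) = 0.6294 + (0.5000)(0.7071)(0.9330) = 0.95928.
Central angle c = 2·arcsin(√a) = 2.73521 rad.
So the angular separation is 2.7352 rad.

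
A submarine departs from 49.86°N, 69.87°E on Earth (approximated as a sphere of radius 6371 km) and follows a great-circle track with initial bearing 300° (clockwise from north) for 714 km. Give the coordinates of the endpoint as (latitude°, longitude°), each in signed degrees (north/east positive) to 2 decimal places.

52.72°, 60.67°

Angular distance δ = d/R = 714/6371 = 0.11207 rad; initial bearing θ = 5.2360 rad.
sin φ₂ = sin φ₁ cos δ + cos φ₁ sin δ cos θ = (0.7645)(0.9937) + (0.6447)(0.1118)(0.5000) = 0.7957, so φ₂ = 52.72°.
Δλ = atan2(sin θ sin δ cos φ₁, cos δ − sin φ₁ sin φ₂) = atan2(-0.0624, 0.3854) = -9.202°.
λ₂ = 69.870° − 9.202° = 60.67°.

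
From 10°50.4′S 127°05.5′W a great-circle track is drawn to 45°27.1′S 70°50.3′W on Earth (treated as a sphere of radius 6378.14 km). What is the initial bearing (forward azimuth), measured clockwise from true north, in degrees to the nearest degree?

137°

With φ₁ = -0.1892, φ₂ = -0.7933, Δλ = 0.9818 rad, the forward-azimuth formula gives
θ = atan2( sin Δλ cos φ₂ , cos φ₁ sin φ₂ − sin φ₁ cos φ₂ cos Δλ ) = atan2(0.5833, -0.6267) = 137.05°.
So the initial bearing is 137°.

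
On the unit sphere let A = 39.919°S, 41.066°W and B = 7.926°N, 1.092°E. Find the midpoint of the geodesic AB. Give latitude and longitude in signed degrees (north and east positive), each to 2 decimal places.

-17.06°, -17.18°

Central angle δ = 1.0763 rad. Interpolating on the sphere with fraction f = 0.5:
P = [sin((1−f)δ)·A + sin(fδ)·B] / sin δ = 0.5823·A + 0.5823·B in Cartesian coordinates,
giving P = (0.9133, -0.2824, -0.2934), i.e. latitude -17.06°, longitude -17.18°.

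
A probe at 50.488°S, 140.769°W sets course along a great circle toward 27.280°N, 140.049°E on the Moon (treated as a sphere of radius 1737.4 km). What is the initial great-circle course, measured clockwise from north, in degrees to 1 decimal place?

With φ₁ = -0.8812, φ₂ = 0.4761, Δλ = -1.3820 rad, the forward-azimuth formula gives
θ = atan2( sin Δλ cos φ₂ , cos φ₁ sin φ₂ − sin φ₁ cos φ₂ cos Δλ ) = atan2(-0.8730, 0.4203) = -64.29°.
Adding 360° brings this into [0°, 360°): 295.7°.

295.7°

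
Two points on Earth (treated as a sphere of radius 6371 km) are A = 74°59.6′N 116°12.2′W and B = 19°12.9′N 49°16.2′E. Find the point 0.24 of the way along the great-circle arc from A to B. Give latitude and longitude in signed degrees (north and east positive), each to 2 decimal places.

83.14°, 19.67°

The central angle between A and B is δ = 1.4895 rad.
With f = 0.24, the slerp weights are sin((1−f)δ)/sin δ = 0.9083 and sin(fδ)/sin δ = 0.3511.
Weighted sum of the unit vectors: (0.9083)·(-0.1143,-0.2323,0.9659) + (0.3511)·(0.6161,0.7156,0.3291) = (0.1125, 0.0402, 0.9928).
Converting back: φ = atan2(z, √(x²+y²)) = 83.14°, λ = atan2(y, x) = 19.67°.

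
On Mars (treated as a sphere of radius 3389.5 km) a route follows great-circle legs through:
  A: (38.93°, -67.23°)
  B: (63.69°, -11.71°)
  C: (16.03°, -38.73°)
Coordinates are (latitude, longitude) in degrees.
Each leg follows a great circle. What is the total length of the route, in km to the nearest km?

5433 km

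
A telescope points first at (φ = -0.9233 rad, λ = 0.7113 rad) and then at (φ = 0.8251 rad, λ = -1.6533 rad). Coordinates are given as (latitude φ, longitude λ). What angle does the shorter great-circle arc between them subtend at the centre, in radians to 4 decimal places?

2.6419 rad

In radians: φ₁ = -0.9233, φ₂ = 0.8251, Δλ = -135.482° = -2.3646 rad.
cos c = sin φ₁ sin φ₂ + cos φ₁ cos φ₂ cos Δλ = (-0.7976)(0.7346) + (0.6032)(0.6785)(-0.7130) = -0.87774,
so c = arccos(-0.87774) = 2.64191 rad.
So the angular separation is 2.6419 rad.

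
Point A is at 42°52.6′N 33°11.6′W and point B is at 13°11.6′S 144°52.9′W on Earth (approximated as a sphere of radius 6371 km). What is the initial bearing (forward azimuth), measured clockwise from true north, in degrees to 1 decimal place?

Δλ = -111.688° = -1.9493 rad.
y = sin Δλ · cos φ₂ = (-0.9292)(0.9736) = -0.9047
x = cos φ₁ sin φ₂ − sin φ₁ cos φ₂ cos Δλ = (0.7328)(-0.2282) − (0.6804)(0.9736)(-0.3696) = 0.0776
θ = atan2(y, x) = -85.10°; adding 360° gives 274.9°.

274.9°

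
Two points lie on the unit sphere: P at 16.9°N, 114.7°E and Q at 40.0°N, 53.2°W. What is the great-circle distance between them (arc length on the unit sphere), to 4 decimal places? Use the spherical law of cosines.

In radians: φ₁ = 0.2950, φ₂ = 0.6981, Δλ = -167.900° = -2.9304 rad.
cos c = sin φ₁ sin φ₂ + cos φ₁ cos φ₂ cos Δλ = (0.2907)(0.6428) + (0.9568)(0.7660)(-0.9778) = -0.52982,
so c = arccos(-0.52982) = 2.12918 rad.
On the unit sphere the arc length equals the central angle: 2.1292.

2.1292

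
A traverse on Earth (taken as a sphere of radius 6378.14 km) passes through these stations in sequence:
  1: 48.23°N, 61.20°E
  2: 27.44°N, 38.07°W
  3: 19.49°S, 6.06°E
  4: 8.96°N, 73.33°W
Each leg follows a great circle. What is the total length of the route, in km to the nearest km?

Leg 1→2: central angle 1.3197 rad, distance 8417.3 km.
Leg 2→3: central angle 1.1077 rad, distance 7064.8 km.
Leg 3→4: central angle 1.4510 rad, distance 9254.8 km.
Total: 8417.3 + 7064.8 + 9254.8 ≈ 24737 km.

24737 km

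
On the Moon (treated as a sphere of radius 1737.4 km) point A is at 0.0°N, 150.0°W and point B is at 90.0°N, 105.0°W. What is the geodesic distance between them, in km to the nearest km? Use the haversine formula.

With latitudes φ₁ = 0.000°, φ₂ = 90.000° and longitude difference Δλ = 45.000°:
Haversine: a = sin²(Δφ/2) + cos φ₁ cos φ₂ sin²(Δλ/2) = 0.5000 + (1.0000)(0.0000)(0.1464) = 0.50000.
Central angle c = 2·arcsin(√a) = 1.57080 rad.
Distance = R·c = 1737.4 × 1.5708 ≈ 2729 km.

2729 km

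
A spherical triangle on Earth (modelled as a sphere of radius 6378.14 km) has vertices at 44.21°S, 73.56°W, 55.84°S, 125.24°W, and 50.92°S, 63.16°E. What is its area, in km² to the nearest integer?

18438986 km²

Side lengths (central angles): a = 1.2743, b = 1.3568, c = 0.5978 rad; semiperimeter s = 1.6145.
By l'Huilier's theorem, tan(E/4) = √[tan(s/2) tan((s−a)/2) tan((s−b)/2) tan((s−c)/2)], giving spherical excess E = 0.4533 rad.
Area = E·R² = 0.4533 × (6378.14)² ≈ 18438986 km².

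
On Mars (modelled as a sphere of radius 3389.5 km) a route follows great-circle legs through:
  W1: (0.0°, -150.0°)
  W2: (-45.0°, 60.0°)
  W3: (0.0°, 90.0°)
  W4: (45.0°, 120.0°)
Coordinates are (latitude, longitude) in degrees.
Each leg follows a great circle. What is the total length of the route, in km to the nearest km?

13739 km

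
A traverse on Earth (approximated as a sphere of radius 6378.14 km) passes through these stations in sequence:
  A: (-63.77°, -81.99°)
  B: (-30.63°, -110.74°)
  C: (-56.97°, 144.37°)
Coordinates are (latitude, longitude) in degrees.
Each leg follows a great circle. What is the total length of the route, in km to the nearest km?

12236 km

Leg A→B: central angle 0.6592 rad, distance 4204.8 km.
Leg B→C: central angle 1.2591 rad, distance 8031.0 km.
Total: 4204.8 + 8031.0 ≈ 12236 km.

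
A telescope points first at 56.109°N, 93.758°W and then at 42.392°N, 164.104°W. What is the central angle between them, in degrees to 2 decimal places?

45.72°

With latitudes φ₁ = 56.109°, φ₂ = 42.392° and longitude difference Δλ = -70.346°:
cos c = sin φ₁ sin φ₂ + cos φ₁ cos φ₂ cos Δλ = (0.8301)(0.6742) + (0.5576)(0.7385)(0.3363) = 0.69817,
so c = arccos(0.69817) = 0.79796 rad.
So the angular separation is 45.72°.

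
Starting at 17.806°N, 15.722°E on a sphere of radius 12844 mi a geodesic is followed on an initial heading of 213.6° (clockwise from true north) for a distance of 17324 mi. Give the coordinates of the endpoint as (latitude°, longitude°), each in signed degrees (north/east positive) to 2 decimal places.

Angular distance δ = d/R = 17324/12844 = 1.34880 rad; initial bearing θ = 3.7280 rad.
sin φ₂ = sin φ₁ cos δ + cos φ₁ sin δ cos θ = (0.3058)(0.2202) + (0.9521)(0.9755)(-0.8329) = -0.7062, so φ₂ = -44.93°.
Δλ = atan2(sin θ sin δ cos φ₁, cos δ − sin φ₁ sin φ₂) = atan2(-0.5140, 0.4361) = -49.682°.
λ₂ = 15.722° − 49.682° = -33.96°.

-44.93°, -33.96°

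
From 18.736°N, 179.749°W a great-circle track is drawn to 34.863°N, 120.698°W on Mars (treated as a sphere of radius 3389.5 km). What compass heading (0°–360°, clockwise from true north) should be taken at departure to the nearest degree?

Δλ = 59.051° = 1.0306 rad.
y = sin Δλ · cos φ₂ = (0.8576)(0.8205) = 0.7037
x = cos φ₁ sin φ₂ − sin φ₁ cos φ₂ cos Δλ = (0.9470)(0.5716) − (0.3212)(0.8205)(0.5143) = 0.4058
θ = atan2(y, x) = 60.03°, so the bearing is 60°.

60°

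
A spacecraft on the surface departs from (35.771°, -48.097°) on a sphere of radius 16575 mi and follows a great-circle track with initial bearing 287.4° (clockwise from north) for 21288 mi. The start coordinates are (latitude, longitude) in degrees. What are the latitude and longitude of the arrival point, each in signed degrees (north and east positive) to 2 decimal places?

23.45°, -134.25°

Angular distance δ = d/R = 21288/16575 = 1.28434 rad; initial bearing θ = 5.0161 rad.
sin φ₂ = sin φ₁ cos δ + cos φ₁ sin δ cos θ = (0.5845)(0.2826) + (0.8114)(0.9593)(0.2990) = 0.3979, so φ₂ = 23.45°.
Δλ = atan2(sin θ sin δ cos φ₁, cos δ − sin φ₁ sin φ₂) = atan2(-0.7427, 0.0500) = -86.152°.
λ₂ = -48.097° − 86.152° = -134.25°.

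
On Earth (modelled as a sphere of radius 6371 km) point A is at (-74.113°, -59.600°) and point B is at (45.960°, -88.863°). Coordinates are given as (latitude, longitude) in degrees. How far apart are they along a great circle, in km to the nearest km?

In radians: φ₁ = -1.2935, φ₂ = 0.8022, Δλ = -29.263° = -0.5107 rad.
cos c = sin φ₁ sin φ₂ + cos φ₁ cos φ₂ cos Δλ = (-0.9618)(0.7189) + (0.2737)(0.6952)(0.8724) = -0.52539,
so c = arccos(-0.52539) = 2.12397 rad.
Distance = R·c = 6371 × 2.1240 ≈ 13532 km.

13532 km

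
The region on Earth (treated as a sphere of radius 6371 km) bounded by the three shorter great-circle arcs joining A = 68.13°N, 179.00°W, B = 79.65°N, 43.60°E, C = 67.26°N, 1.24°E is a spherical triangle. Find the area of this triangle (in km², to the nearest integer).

Side lengths (central angles): a = 0.2888, b = 0.7786, c = 0.5283 rad; semiperimeter s = 0.7979.
By l'Huilier's theorem, tan(E/4) = √[tan(s/2) tan((s−a)/2) tan((s−b)/2) tan((s−c)/2)], giving spherical excess E = 0.0479 rad.
Area = E·R² = 0.0479 × (6371)² ≈ 1943119 km².

1943119 km²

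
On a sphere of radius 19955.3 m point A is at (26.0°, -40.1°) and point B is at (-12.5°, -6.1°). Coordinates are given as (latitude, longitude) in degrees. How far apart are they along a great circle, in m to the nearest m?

17678 m

Let φ₁ = 0.4538 rad, φ₂ = -0.2182 rad, and Δλ = 0.5934 rad.
cos c = sin φ₁ sin φ₂ + cos φ₁ cos φ₂ cos Δλ = (0.4384)(-0.2164) + (0.8988)(0.9763)(0.8290) = 0.63259,
so c = arccos(0.63259) = 0.88590 rad.
Distance = R·c = 19955.3 × 0.8859 ≈ 17678 m.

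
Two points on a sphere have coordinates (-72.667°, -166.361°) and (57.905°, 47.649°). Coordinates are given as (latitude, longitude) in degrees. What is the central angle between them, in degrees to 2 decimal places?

In radians: φ₁ = -1.2683, φ₂ = 1.0106, Δλ = -145.990° = -2.5480 rad.
Haversine: a = sin²(Δφ/2) + cos φ₁ cos φ₂ sin²(Δλ/2) = 0.8252 + (0.2979)(0.5313)(0.9145) = 0.96996.
Central angle c = 2·arcsin(√a) = 2.79318 rad.
So the angular separation is 160.04°.

160.04°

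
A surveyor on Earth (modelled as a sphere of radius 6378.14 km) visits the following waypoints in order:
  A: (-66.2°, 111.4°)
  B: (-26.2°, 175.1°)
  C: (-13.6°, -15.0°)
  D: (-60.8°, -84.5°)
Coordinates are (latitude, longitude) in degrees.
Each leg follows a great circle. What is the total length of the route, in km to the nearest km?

Leg A→B: central angle 0.9711 rad, distance 6193.8 km.
Leg B→C: central angle 2.4261 rad, distance 15474.0 km.
Leg C→D: central angle 1.1904 rad, distance 7592.3 km.
Total: 6193.8 + 15474.0 + 7592.3 ≈ 29260 km.

29260 km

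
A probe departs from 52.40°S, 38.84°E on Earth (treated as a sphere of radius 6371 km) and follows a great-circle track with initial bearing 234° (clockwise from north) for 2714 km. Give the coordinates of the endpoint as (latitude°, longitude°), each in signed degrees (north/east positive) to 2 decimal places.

-60.42°, -3.79°

Angular distance δ = d/R = 2714/6371 = 0.42599 rad; initial bearing θ = 4.0841 rad.
sin φ₂ = sin φ₁ cos δ + cos φ₁ sin δ cos θ = (-0.7923)(0.9106) + (0.6101)(0.4132)(-0.5878) = -0.8697, so φ₂ = -60.42°.
Δλ = atan2(sin θ sin δ cos φ₁, cos δ − sin φ₁ sin φ₂) = atan2(-0.2040, 0.2216) = -42.630°.
λ₂ = 38.840° − 42.630° = -3.79°.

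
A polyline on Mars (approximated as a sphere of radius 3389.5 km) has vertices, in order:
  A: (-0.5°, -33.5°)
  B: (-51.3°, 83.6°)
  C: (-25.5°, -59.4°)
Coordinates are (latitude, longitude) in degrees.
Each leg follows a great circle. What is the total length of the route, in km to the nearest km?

Leg A→B: central angle 1.8525 rad, distance 6279.1 km.
Leg B→C: central angle 1.6858 rad, distance 5713.9 km.
Total: 6279.1 + 5713.9 ≈ 11993 km.

11993 km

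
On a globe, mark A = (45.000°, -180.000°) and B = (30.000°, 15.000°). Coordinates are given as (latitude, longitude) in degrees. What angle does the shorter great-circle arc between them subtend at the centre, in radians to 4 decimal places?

1.8111 rad

In radians: φ₁ = 0.7854, φ₂ = 0.5236, Δλ = -165.000° = -2.8798 rad.
cos c = sin φ₁ sin φ₂ + cos φ₁ cos φ₂ cos Δλ = (0.7071)(0.5000) + (0.7071)(0.8660)(-0.9659) = -0.23795,
so c = arccos(-0.23795) = 1.81105 rad.
So the angular separation is 1.8111 rad.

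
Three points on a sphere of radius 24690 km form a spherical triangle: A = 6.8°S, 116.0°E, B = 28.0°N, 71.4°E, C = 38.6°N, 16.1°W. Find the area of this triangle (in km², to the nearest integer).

30173930 km²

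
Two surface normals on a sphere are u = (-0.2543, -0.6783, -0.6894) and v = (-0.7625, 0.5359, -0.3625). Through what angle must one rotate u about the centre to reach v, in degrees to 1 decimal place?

85.4°

u·v = 0.0803; |u| = 1.0000, |v| = 1.0000.
cos θ = (u·v)/(|u||v|) = 0.0803, so θ = 85.4°.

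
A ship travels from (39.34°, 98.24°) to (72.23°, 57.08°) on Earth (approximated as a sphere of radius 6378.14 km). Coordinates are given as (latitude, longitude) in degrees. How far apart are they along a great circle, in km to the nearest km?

Let φ₁ = 0.6866 rad, φ₂ = 1.2607 rad, and Δλ = -0.7184 rad.
Haversine: a = sin²(Δφ/2) + cos φ₁ cos φ₂ sin²(Δλ/2) = 0.0801 + (0.7734)(0.3052)(0.1236) = 0.10931.
Central angle c = 2·arcsin(√a) = 0.67392 rad.
Distance = R·c = 6378.14 × 0.6739 ≈ 4298 km.

4298 km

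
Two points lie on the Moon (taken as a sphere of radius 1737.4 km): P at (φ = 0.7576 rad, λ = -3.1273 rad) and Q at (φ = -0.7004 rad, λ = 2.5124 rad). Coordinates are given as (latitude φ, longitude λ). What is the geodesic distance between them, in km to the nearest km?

2727 km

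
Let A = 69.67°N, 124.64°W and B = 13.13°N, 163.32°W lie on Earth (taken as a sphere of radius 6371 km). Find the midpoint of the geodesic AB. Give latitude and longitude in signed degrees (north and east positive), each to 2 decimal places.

The central angle between A and B is δ = 1.0734 rad.
With f = 0.5, the slerp weights are sin((1−f)δ)/sin δ = 0.5818 and sin(fδ)/sin δ = 0.5818.
Weighted sum of the unit vectors: (0.5818)·(-0.1975,-0.2858,0.9377) + (0.5818)·(-0.9329,-0.2795,0.2272) = (-0.6576, -0.3289, 0.6777).
Converting back: φ = atan2(z, √(x²+y²)) = 42.67°, λ = atan2(y, x) = -153.43°.

42.67°, -153.43°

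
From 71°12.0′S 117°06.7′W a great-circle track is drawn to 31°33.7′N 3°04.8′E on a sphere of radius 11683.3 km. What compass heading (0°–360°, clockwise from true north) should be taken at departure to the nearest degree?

Δλ = 120.192° = 2.0977 rad.
y = sin Δλ · cos φ₂ = (0.8643)(0.8521) = 0.7365
x = cos φ₁ sin φ₂ − sin φ₁ cos φ₂ cos Δλ = (0.3223)(0.5234) − (-0.9466)(0.8521)(-0.5029) = -0.2370
θ = atan2(y, x) = 107.84°, so the bearing is 108°.

108°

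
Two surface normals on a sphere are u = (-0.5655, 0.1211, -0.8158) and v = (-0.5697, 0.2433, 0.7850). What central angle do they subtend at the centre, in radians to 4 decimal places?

u·v = -0.2888; |u| = 1.0000, |v| = 1.0000.
cos θ = (u·v)/(|u||v|) = -0.2888, so θ = 1.8637 rad.

1.8637 rad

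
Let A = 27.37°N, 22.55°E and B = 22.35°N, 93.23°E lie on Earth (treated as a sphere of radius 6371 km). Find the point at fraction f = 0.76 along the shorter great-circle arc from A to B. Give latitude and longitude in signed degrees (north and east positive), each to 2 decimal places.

Central angle δ = 1.1079 rad. Interpolating on the sphere with fraction f = 0.76:
P = [sin((1−f)δ)·A + sin(fδ)·B] / sin δ = 0.2937·A + 0.8337·B in Cartesian coordinates,
giving P = (0.1974, 0.8699, 0.4520), i.e. latitude 26.87°, longitude 77.21°.

26.87°, 77.21°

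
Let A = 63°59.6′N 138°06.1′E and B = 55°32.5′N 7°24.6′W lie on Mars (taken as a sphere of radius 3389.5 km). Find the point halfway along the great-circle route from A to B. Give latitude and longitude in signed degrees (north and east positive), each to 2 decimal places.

The central angle between A and B is δ = 1.0044 rad.
With f = 0.5, the slerp weights are sin((1−f)δ)/sin δ = 0.5704 and sin(fδ)/sin δ = 0.5704.
Weighted sum of the unit vectors: (0.5704)·(-0.3264,0.2928,0.8987) + (0.5704)·(0.5611,-0.0730,0.8245) = (0.1339, 0.1254, 0.9830).
Converting back: φ = atan2(z, √(x²+y²)) = 79.43°, λ = atan2(y, x) = 43.13°.

79.43°, 43.13°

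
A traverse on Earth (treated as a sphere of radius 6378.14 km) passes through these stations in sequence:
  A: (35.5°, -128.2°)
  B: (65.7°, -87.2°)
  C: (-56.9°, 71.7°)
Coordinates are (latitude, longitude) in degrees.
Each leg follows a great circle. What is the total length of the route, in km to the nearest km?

Leg A→B: central angle 0.6728 rad, distance 4291.0 km.
Leg B→C: central angle 2.9094 rad, distance 18556.5 km.
Total: 4291.0 + 18556.5 ≈ 22848 km.

22848 km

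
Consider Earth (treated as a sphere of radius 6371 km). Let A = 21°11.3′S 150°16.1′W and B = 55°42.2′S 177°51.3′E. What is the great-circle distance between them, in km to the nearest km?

4655 km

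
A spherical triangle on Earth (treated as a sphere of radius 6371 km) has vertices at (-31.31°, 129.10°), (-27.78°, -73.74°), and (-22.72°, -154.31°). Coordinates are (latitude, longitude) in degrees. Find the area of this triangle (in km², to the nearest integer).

39749788 km²

Side lengths (central angles): a = 1.2517, b = 1.1772, c = 2.0425 rad; semiperimeter s = 2.2357.
By l'Huilier's theorem, tan(E/4) = √[tan(s/2) tan((s−a)/2) tan((s−b)/2) tan((s−c)/2)], giving spherical excess E = 0.9793 rad.
Area = E·R² = 0.9793 × (6371)² ≈ 39749788 km².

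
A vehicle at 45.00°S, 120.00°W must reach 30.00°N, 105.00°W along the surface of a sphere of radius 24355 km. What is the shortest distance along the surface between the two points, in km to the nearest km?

In radians: φ₁ = -0.7854, φ₂ = 0.5236, Δλ = 15.000° = 0.2618 rad.
Haversine: a = sin²(Δφ/2) + cos φ₁ cos φ₂ sin²(Δλ/2) = 0.3706 + (0.7071)(0.8660)(0.0170) = 0.38102.
Central angle c = 2·arcsin(√a) = 1.33054 rad.
Distance = R·c = 24355 × 1.3305 ≈ 32405 km.

32405 km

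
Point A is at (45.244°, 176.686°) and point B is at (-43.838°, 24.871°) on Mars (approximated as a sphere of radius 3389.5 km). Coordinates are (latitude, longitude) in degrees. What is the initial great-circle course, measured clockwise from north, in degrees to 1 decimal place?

With φ₁ = 0.7897, φ₂ = -0.7651, Δλ = -2.6497 rad, the forward-azimuth formula gives
θ = atan2( sin Δλ cos φ₂ , cos φ₁ sin φ₂ − sin φ₁ cos φ₂ cos Δλ ) = atan2(-0.3407, -0.0362) = -96.06°.
Adding 360° brings this into [0°, 360°): 263.9°.

263.9°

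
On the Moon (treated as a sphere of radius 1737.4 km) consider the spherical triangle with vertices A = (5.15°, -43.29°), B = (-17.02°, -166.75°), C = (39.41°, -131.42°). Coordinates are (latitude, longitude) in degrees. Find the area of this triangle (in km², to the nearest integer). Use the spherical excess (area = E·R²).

3804368 km²

Side lengths (central angles): a = 1.1408, b = 1.4886, c = 2.1548 rad; semiperimeter s = 2.3921.
By l'Huilier's theorem, tan(E/4) = √[tan(s/2) tan((s−a)/2) tan((s−b)/2) tan((s−c)/2)], giving spherical excess E = 1.2603 rad.
Area = E·R² = 1.2603 × (1737.4)² ≈ 3804368 km².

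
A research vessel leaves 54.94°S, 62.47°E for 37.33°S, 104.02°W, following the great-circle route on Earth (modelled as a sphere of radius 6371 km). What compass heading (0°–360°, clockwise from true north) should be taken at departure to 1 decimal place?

Δλ = -166.490° = -2.9058 rad.
y = sin Δλ · cos φ₂ = (-0.2336)(0.7952) = -0.1858
x = cos φ₁ sin φ₂ − sin φ₁ cos φ₂ cos Δλ = (0.5744)(-0.6064) − (-0.8186)(0.7952)(-0.9723) = -0.9812
θ = atan2(y, x) = -169.28°; adding 360° gives 190.7°.

190.7°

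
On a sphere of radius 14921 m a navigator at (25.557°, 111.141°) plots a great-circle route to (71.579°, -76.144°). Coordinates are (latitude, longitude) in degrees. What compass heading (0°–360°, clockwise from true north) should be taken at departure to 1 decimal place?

2.3°

Δλ = 172.715° = 3.0144 rad.
y = sin Δλ · cos φ₂ = (0.1268)(0.3160) = 0.0401
x = cos φ₁ sin φ₂ − sin φ₁ cos φ₂ cos Δλ = (0.9022)(0.9488) − (0.4314)(0.3160)(-0.9919) = 0.9912
θ = atan2(y, x) = 2.32°, so the bearing is 2.3°.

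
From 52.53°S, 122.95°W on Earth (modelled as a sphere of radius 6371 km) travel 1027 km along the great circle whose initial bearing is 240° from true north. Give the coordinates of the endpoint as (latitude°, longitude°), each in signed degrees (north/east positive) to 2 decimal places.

-56.33°, -137.47°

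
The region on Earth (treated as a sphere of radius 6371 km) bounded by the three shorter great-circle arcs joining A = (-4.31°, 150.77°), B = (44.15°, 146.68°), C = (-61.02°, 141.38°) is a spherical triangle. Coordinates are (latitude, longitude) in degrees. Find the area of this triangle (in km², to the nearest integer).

Side lengths (central angles): a = 1.8371, b = 0.9975, c = 0.8482 rad; semiperimeter s = 1.8414.
By l'Huilier's theorem, tan(E/4) = √[tan(s/2) tan((s−a)/2) tan((s−b)/2) tan((s−c)/2)], giving spherical excess E = 0.1050 rad.
Area = E·R² = 0.1050 × (6371)² ≈ 4261361 km².

4261361 km²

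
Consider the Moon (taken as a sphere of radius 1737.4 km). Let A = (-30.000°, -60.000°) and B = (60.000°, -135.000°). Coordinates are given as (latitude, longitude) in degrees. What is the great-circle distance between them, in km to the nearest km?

With latitudes φ₁ = -30.000°, φ₂ = 60.000° and longitude difference Δλ = -75.000°:
cos c = sin φ₁ sin φ₂ + cos φ₁ cos φ₂ cos Δλ = (-0.5000)(0.8660) + (0.8660)(0.5000)(0.2588) = -0.32094,
so c = arccos(-0.32094) = 1.89752 rad.
Distance = R·c = 1737.4 × 1.8975 ≈ 3297 km.

3297 km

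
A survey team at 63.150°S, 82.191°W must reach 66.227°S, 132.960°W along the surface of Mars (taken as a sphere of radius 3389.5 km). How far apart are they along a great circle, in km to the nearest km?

1261 km

Let φ₁ = -1.1022 rad, φ₂ = -1.1559 rad, and Δλ = -0.8861 rad.
Haversine: a = sin²(Δφ/2) + cos φ₁ cos φ₂ sin²(Δλ/2) = 0.0007 + (0.4517)(0.4031)(0.1838) = 0.03418.
Central angle c = 2·arcsin(√a) = 0.37190 rad.
Distance = R·c = 3389.5 × 0.3719 ≈ 1261 km.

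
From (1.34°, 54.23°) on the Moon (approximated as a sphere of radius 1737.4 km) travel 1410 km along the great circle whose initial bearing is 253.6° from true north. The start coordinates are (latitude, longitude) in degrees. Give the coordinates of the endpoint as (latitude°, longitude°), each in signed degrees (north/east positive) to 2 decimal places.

-10.87°, 9.11°

Angular distance δ = d/R = 1410/1737.4 = 0.81156 rad; initial bearing θ = 4.4262 rad.
sin φ₂ = sin φ₁ cos δ + cos φ₁ sin δ cos θ = (0.0234)(0.6884) + (0.9997)(0.7254)(-0.2823) = -0.1886, so φ₂ = -10.87°.
Δλ = atan2(sin θ sin δ cos φ₁, cos δ − sin φ₁ sin φ₂) = atan2(-0.6957, 0.6928) = -45.119°.
λ₂ = 54.230° − 45.119° = 9.11°.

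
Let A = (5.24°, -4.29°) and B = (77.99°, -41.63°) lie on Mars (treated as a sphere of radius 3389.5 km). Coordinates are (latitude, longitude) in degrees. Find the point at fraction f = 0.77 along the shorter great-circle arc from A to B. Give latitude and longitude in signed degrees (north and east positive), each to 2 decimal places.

62.30°, -18.06°

Central angle δ = 1.3139 rad. Interpolating on the sphere with fraction f = 0.77:
P = [sin((1−f)δ)·A + sin(fδ)·B] / sin δ = 0.3077·A + 0.8765·B in Cartesian coordinates,
giving P = (0.4419, -0.1441, 0.8854), i.e. latitude 62.30°, longitude -18.06°.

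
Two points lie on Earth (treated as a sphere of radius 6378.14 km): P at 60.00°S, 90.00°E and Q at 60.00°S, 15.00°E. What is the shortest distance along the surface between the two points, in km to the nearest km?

3945 km

In radians: φ₁ = -1.0472, φ₂ = -1.0472, Δλ = -75.000° = -1.3090 rad.
cos c = sin φ₁ sin φ₂ + cos φ₁ cos φ₂ cos Δλ = (-0.8660)(-0.8660) + (0.5000)(0.5000)(0.2588) = 0.81470,
so c = arccos(0.81470) = 0.61858 rad.
Distance = R·c = 6378.14 × 0.6186 ≈ 3945 km.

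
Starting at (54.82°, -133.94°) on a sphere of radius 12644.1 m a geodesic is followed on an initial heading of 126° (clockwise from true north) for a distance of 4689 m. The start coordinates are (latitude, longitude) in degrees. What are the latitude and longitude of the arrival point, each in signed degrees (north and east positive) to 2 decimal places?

39.72°, -111.53°

Angular distance δ = d/R = 4689/12644.1 = 0.37084 rad; initial bearing θ = 2.1991 rad.
sin φ₂ = sin φ₁ cos δ + cos φ₁ sin δ cos θ = (0.8173)(0.9320) + (0.5761)(0.3624)(-0.5878) = 0.6391, so φ₂ = 39.72°.
Δλ = atan2(sin θ sin δ cos φ₁, cos δ − sin φ₁ sin φ₂) = atan2(0.1689, 0.4097) = 22.407°.
λ₂ = -133.940° + 22.407° = -111.53°.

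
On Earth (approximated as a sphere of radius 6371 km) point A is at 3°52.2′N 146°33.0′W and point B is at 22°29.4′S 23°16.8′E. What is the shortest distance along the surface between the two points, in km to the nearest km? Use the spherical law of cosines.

17673 km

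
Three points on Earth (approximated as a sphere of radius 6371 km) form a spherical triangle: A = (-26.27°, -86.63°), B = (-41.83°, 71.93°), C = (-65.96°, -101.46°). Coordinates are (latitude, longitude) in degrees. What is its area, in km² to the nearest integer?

Side lengths (central angles): a = 1.2582, b = 0.7116, c = 1.9037 rad; semiperimeter s = 1.9367.
By l'Huilier's theorem, tan(E/4) = √[tan(s/2) tan((s−a)/2) tan((s−b)/2) tan((s−c)/2)], giving spherical excess E = 0.3081 rad.
Area = E·R² = 0.3081 × (6371)² ≈ 12507589 km².

12507589 km²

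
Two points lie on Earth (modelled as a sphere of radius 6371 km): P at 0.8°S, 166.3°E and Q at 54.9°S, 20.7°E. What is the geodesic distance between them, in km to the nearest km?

In radians: φ₁ = -0.0140, φ₂ = -0.9582, Δλ = -145.600° = -2.5412 rad.
cos c = sin φ₁ sin φ₂ + cos φ₁ cos φ₂ cos Δλ = (-0.0140)(-0.8181) + (0.9999)(0.5750)(-0.8251) = -0.46298,
so c = arccos(-0.46298) = 2.05215 rad.
Distance = R·c = 6371 × 2.0521 ≈ 13074 km.

13074 km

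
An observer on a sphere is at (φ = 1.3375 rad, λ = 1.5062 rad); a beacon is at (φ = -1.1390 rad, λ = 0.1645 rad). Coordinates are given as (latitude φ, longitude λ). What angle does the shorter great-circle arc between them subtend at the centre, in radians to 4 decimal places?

In radians: φ₁ = 1.3375, φ₂ = -1.1390, Δλ = -76.874° = -1.3417 rad.
Haversine: a = sin²(Δφ/2) + cos φ₁ cos φ₂ sin²(Δλ/2) = 0.8934 + (0.2312)(0.4185)(0.3865) = 0.93082.
Central angle c = 2·arcsin(√a) = 2.60929 rad.
So the angular separation is 2.6093 rad.

2.6093 rad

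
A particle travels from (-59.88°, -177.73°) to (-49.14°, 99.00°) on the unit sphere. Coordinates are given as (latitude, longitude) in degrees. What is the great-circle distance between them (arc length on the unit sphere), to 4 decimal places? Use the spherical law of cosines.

0.8056

In radians: φ₁ = -1.0451, φ₂ = -0.8577, Δλ = -83.270° = -1.4533 rad.
cos c = sin φ₁ sin φ₂ + cos φ₁ cos φ₂ cos Δλ = (-0.8650)(-0.7563) + (0.5018)(0.6542)(0.1172) = 0.69266,
so c = arccos(0.69266) = 0.80562 rad.
On the unit sphere the arc length equals the central angle: 0.8056.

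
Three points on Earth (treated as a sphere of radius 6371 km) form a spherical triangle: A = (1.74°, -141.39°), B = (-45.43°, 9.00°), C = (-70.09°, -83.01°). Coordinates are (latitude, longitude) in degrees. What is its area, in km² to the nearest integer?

Side lengths (central angles): a = 0.8481, b = 1.4203, c = 2.2543 rad; semiperimeter s = 2.2613.
By l'Huilier's theorem, tan(E/4) = √[tan(s/2) tan((s−a)/2) tan((s−b)/2) tan((s−c)/2)], giving spherical excess E = 0.2138 rad.
Area = E·R² = 0.2138 × (6371)² ≈ 8679554 km².

8679554 km²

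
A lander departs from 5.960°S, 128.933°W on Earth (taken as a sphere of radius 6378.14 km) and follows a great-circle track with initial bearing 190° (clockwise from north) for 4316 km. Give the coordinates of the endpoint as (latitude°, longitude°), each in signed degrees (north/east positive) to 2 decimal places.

-43.97°, -137.62°

Angular distance δ = d/R = 4316/6378.14 = 0.67669 rad; initial bearing θ = 3.3161 rad.
sin φ₂ = sin φ₁ cos δ + cos φ₁ sin δ cos θ = (-0.1038)(0.7797) + (0.9946)(0.6262)(-0.9848) = -0.6943, so φ₂ = -43.97°.
Δλ = atan2(sin θ sin δ cos φ₁, cos δ − sin φ₁ sin φ₂) = atan2(-0.1082, 0.7076) = -8.691°.
λ₂ = -128.933° − 8.691° = -137.62°.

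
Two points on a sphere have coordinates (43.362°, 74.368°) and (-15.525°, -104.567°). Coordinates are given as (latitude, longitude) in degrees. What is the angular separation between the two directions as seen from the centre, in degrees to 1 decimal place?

In radians: φ₁ = 0.7568, φ₂ = -0.2710, Δλ = -178.935° = -3.1230 rad.
cos c = sin φ₁ sin φ₂ + cos φ₁ cos φ₂ cos Δλ = (0.6866)(-0.2677) + (0.7270)(0.9635)(-0.9998) = -0.88416,
so c = arccos(-0.88416) = 2.65549 rad.
So the angular separation is 152.1°.

152.1°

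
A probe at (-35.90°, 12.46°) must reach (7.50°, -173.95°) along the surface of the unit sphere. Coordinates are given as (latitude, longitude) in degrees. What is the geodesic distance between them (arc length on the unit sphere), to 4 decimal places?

With latitudes φ₁ = -35.900°, φ₂ = 7.500° and longitude difference Δλ = 173.590°:
cos c = sin φ₁ sin φ₂ + cos φ₁ cos φ₂ cos Δλ = (-0.5864)(0.1305) + (0.8100)(0.9914)(-0.9937) = -0.87463,
so c = arccos(-0.87463) = 2.63546 rad.
On the unit sphere the arc length equals the central angle: 2.6355.

2.6355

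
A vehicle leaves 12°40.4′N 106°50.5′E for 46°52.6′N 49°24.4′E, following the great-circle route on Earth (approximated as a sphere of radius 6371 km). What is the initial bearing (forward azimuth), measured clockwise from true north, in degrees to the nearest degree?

318°

Δλ = -57.435° = -1.0024 rad.
y = sin Δλ · cos φ₂ = (-0.8428)(0.6836) = -0.5761
x = cos φ₁ sin φ₂ − sin φ₁ cos φ₂ cos Δλ = (0.9756)(0.7299) − (0.2194)(0.6836)(0.5383) = 0.6314
θ = atan2(y, x) = -42.38°; adding 360° gives 318°.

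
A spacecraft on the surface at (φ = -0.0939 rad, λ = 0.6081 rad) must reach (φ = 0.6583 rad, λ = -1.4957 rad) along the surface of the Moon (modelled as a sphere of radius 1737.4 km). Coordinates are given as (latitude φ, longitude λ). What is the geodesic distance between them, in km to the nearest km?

3555 km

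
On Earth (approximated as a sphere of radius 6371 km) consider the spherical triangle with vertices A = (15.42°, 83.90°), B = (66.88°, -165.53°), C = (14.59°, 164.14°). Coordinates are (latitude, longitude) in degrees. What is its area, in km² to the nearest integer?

Side lengths (central angles): a = 0.9768, b = 1.3437, c = 1.4590 rad; semiperimeter s = 1.8898.
By l'Huilier's theorem, tan(E/4) = √[tan(s/2) tan((s−a)/2) tan((s−b)/2) tan((s−c)/2)], giving spherical excess E = 0.8050 rad.
Area = E·R² = 0.8050 × (6371)² ≈ 32673720 km².

32673720 km²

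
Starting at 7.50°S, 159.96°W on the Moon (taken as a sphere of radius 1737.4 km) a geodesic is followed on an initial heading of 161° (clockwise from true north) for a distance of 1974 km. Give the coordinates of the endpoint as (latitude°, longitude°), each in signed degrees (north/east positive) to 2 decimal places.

Angular distance δ = d/R = 1974/1737.4 = 1.13618 rad; initial bearing θ = 2.8100 rad.
sin φ₂ = sin φ₁ cos δ + cos φ₁ sin δ cos θ = (-0.1305)(0.4211) + (0.9914)(0.9070)(-0.9455) = -0.9052, so φ₂ = -64.86°.
Δλ = atan2(sin θ sin δ cos φ₁, cos δ − sin φ₁ sin φ₂) = atan2(0.2928, 0.3029) = 44.026°.
λ₂ = -159.960° + 44.026° = -115.93°.

-64.86°, -115.93°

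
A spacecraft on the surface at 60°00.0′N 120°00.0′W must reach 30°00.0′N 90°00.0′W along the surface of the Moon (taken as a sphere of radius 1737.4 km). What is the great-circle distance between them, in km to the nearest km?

1095 km

With latitudes φ₁ = 60.000°, φ₂ = 30.000° and longitude difference Δλ = 30.000°:
cos c = sin φ₁ sin φ₂ + cos φ₁ cos φ₂ cos Δλ = (0.8660)(0.5000) + (0.5000)(0.8660)(0.8660) = 0.80801,
so c = arccos(0.80801) = 0.63003 rad.
Distance = R·c = 1737.4 × 0.6300 ≈ 1095 km.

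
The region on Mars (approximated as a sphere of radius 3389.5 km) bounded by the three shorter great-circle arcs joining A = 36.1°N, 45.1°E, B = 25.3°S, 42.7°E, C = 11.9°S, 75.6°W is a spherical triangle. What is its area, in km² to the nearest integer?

Side lengths (central angles): a = 1.9085, b = 2.1237, c = 1.0724 rad; semiperimeter s = 2.5522.
By l'Huilier's theorem, tan(E/4) = √[tan(s/2) tan((s−a)/2) tan((s−b)/2) tan((s−c)/2)], giving spherical excess E = 1.7484 rad.
Area = E·R² = 1.7484 × (3389.5)² ≈ 20087057 km².

20087057 km²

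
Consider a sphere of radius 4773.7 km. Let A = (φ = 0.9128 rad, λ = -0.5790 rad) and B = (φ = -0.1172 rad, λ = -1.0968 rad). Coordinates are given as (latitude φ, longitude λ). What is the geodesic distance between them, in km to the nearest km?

5349 km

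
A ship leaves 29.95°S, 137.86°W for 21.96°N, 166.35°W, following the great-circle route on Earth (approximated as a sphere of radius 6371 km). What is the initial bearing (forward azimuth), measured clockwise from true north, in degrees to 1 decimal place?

328.8°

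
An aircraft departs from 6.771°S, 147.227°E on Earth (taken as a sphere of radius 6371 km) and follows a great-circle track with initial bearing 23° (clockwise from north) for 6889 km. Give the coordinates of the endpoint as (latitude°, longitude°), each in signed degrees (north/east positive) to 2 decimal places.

Angular distance δ = d/R = 6889/6371 = 1.08131 rad; initial bearing θ = 0.4014 rad.
sin φ₂ = sin φ₁ cos δ + cos φ₁ sin δ cos θ = (-0.1179)(0.4702) + (0.9930)(0.8826)(0.9205) = 0.7513, so φ₂ = 48.70°.
Δλ = atan2(sin θ sin δ cos φ₁, cos δ − sin φ₁ sin φ₂) = atan2(0.3424, 0.5588) = 31.503°.
λ₂ = 147.227° + 31.503° = 178.73°.

48.70°, 178.73°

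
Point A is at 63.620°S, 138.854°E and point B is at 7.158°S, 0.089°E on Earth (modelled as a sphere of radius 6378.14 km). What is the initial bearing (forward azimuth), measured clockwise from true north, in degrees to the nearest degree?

With φ₁ = -1.1104, φ₂ = -0.1249, Δλ = -2.4219 rad, the forward-azimuth formula gives
θ = atan2( sin Δλ cos φ₂ , cos φ₁ sin φ₂ − sin φ₁ cos φ₂ cos Δλ ) = atan2(-0.6540, -0.7238) = -137.90°.
Adding 360° brings this into [0°, 360°): 222°.

222°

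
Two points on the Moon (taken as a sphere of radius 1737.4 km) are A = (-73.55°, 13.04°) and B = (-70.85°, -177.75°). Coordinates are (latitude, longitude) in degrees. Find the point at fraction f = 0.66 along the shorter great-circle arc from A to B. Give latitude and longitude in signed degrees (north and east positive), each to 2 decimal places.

Central angle δ = 0.6185 rad. Interpolating on the sphere with fraction f = 0.66:
P = [sin((1−f)δ)·A + sin(fδ)·B] / sin δ = 0.3600·A + 0.6846·B in Cartesian coordinates,
giving P = (-0.1251, 0.0142, -0.9920), i.e. latitude -82.77°, longitude 173.53°.

-82.77°, 173.53°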